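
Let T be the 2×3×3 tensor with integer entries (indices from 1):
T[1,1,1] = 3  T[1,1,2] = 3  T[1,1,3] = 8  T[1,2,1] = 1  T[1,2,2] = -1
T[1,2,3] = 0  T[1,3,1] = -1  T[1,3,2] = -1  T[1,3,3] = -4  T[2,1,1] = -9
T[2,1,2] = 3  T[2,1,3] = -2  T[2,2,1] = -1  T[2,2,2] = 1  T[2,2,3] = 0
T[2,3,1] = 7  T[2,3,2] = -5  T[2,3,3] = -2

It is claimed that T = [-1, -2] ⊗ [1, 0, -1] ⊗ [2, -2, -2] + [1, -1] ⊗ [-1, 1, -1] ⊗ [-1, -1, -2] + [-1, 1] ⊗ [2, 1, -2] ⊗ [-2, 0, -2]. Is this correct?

Reconstruct entrywise from the claimed factors. For example, T[1,2,3] = 0 and Σₗ aₗ[1]bₗ[2]cₗ[3] = (-1)·(0)·(-2) + (1)·(1)·(-2) + (-1)·(1)·(-2) = 0; checking all 18 entries, every one matches. The claim holds.

Yes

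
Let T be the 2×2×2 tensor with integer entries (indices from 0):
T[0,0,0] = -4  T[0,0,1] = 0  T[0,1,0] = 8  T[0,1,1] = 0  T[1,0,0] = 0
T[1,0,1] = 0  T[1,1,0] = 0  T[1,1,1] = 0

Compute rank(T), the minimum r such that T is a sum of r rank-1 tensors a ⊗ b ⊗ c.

1

Lower bound: T ≠ 0 (e.g. T[0,0,0] = -4), so rank(T) ≥ 1.
Upper bound: if T = a ⊗ b ⊗ c then every fibre of T is a multiple of the corresponding factor, so read the factors off the fibres through the nonzero entry T[0,0,0] = -4.
The mode-1 fibre T[:,0,0] = [-4, 0] gives a = [1, 0] (primitive direction); the mode-2 fibre T[0,:,0] = [-4, 8] gives b = [1, -2]; then c[k] = T[0,0,k] / (a[0]·b[0]) = [-4, 0] / 1 = [-4, 0].
Expanding [1, 0] ⊗ [1, -2] ⊗ [-4, 0] reproduces all 8 entries of T, so T = [1, 0] ⊗ [1, -2] ⊗ [-4, 0] and rank(T) ≤ 1.
These bounds meet, so rank(T) = 1.
Check entry T[0,1,1] = 0: (1)·(-2)·(0) = 0.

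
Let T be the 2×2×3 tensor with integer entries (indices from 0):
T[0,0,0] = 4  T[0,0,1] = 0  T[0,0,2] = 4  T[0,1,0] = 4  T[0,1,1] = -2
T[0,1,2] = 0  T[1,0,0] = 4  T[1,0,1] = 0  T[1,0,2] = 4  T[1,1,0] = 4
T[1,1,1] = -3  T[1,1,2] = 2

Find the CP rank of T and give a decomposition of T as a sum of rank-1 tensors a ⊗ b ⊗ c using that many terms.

Lower bound: the mode-3 unfolding of T (rows indexed by k, columns by (i,j) = (0,0), (0,1), (1,0), (1,1)) is [[4, 4, 4, 4], [0, -2, 0, -3], [4, 0, 4, 2]].
There the 3×3 minor on rows k ∈ {0, 1, 2}, columns (i,j) ∈ {(0,0), (0,1), (1,1)} is det [[4, 4, 4], [0, -2, -3], [4, 0, 2]] = -32 ≠ 0, so this unfolding has rank ≥ 3; CP rank is at least every unfolding rank, so rank(T) ≥ 3. (Unfolding ranks only ever bound the CP rank from below — rank(T) can be strictly larger than all of them — so the matching upper bound has to come from an explicit 3-term decomposition.)
Upper bound: T is a sum of 3 rank-1 terms, T = (0, 1) ⊗ (0, 1) ⊗ (2, -2, 2) + (1, 1) ⊗ (1, 0) ⊗ (4, 0, 4) + (2, 1) ⊗ (0, 1) ⊗ (2, -1, 0) (one valid choice — decompositions are not unique — normalised so each a, b is primitive with positive first nonzero entry; check it by expanding all entries), so rank(T) ≤ 3.
These bounds meet, so rank(T) = 3.

rank(T) = 3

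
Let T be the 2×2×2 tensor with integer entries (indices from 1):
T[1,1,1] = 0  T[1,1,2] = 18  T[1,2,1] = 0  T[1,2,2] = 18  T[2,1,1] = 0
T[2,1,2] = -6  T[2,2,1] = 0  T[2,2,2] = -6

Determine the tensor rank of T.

1

Lower bound: T ≠ 0 (e.g. T[1,1,2] = 18), so rank(T) ≥ 1.
Upper bound: if T = a ⊗ b ⊗ c then every fibre of T is a multiple of the corresponding factor, so read the factors off the fibres through the nonzero entry T[1,1,2] = 18.
The mode-1 fibre T[:,1,2] = [18, -6] gives a = [3, -1] (primitive direction); the mode-2 fibre T[1,:,2] = [18, 18] gives b = [1, 1]; then c[k] = T[1,1,k] / (a[1]·b[1]) = [0, 18] / 3 = [0, 6].
Expanding [3, -1] ⊗ [1, 1] ⊗ [0, 6] reproduces all 8 entries of T, so T = [3, -1] ⊗ [1, 1] ⊗ [0, 6] and rank(T) ≤ 1.
These bounds meet, so rank(T) = 1.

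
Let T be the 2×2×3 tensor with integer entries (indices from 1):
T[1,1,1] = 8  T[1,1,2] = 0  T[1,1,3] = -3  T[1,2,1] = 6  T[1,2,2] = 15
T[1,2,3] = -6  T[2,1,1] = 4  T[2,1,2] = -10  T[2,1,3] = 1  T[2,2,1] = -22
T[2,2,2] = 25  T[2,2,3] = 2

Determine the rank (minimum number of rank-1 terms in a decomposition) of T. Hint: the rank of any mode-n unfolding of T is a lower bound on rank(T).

Lower bound: the mode-3 unfolding of T (rows indexed by k, columns by (i,j) = (1,1), (1,2), (2,1), (2,2)) is [[8, 6, 4, -22], [0, 15, -10, 25], [-3, -6, 1, 2]].
There the 2×2 minor on rows k ∈ {1, 2}, columns (i,j) ∈ {(1,1), (1,2)} is det [[8, 6], [0, 15]] = 120 ≠ 0, so this unfolding has rank ≥ 2; CP rank is at least every unfolding rank, so rank(T) ≥ 2. (This is only a lower bound: in general the CP rank may exceed every unfolding rank, so we still need to exhibit 2 rank-1 terms summing to T.)
Upper bound — finding two terms. Write S_k = T[:,:,k] for the frontal slices: S₁ = [[8, 6], [4, -22]], S₂ = [[0, 15], [-10, 25]], S₃ = [[-3, -6], [1, 2]].
If T = a₁ ⊗ b₁ ⊗ c₁ + a₂ ⊗ b₂ ⊗ c₂ then each S_k = c₁[k]·a₁b₁ᵀ + c₂[k]·a₂b₂ᵀ. S₁ and S₂ are linearly independent, so a₁b₁ᵀ and a₂b₂ᵀ must span the same plane of matrices: they are the rank-1 matrices of the form x·S₁ + y·S₂.
det(x·S₁ + y·S₂) is −200·x² + 200·xy + 150·y² = (-50)·(2·x − 3·y)(2·x + y), vanishing at (x:y) = (3:2) and (1:-2).
M₁ = 3·S₁ + 2·S₂ = [[24, 48], [-8, -16]] = 8·[3, -1][1, 2]ᵀ and M₂ = S₁ − 2·S₂ = [[8, -24], [24, -72]] = 8·[1, 3][1, -3]ᵀ, so take a₁ = [3, -1], b₁ = [1, 2], a₂ = [1, 3], b₂ = [1, -3].
Each slice is an integer combination of E₁ = a₁b₁ᵀ and E₂ = a₂b₂ᵀ: S₁ = 2·E₁ + 2·E₂, S₂ = E₁ − 3·E₂, S₃ = −E₁; reading off coefficients, c₁ = [2, 1, -1] and c₂ = [2, -3, 0].
Hence T = [3, -1] ⊗ [1, 2] ⊗ [2, 1, -1] + [1, 3] ⊗ [1, -3] ⊗ [2, -3, 0], so rank(T) ≤ 2.
These bounds meet, so rank(T) = 2.

2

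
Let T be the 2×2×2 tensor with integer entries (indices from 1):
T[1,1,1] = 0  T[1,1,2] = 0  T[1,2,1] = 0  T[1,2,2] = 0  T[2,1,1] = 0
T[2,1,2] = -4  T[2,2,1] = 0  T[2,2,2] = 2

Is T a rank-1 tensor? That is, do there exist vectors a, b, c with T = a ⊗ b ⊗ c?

Yes

If T = a ⊗ b ⊗ c then every fibre of T is a multiple of the corresponding factor, so read the factors off the fibres through the nonzero entry T[2,1,2] = -4.
The mode-1 fibre T[:,1,2] = [0, -4] gives a = (0, 1) (primitive direction); the mode-2 fibre T[2,:,2] = [-4, 2] gives b = (2, -1); then c[k] = T[2,1,k] / (a[2]·b[1]) = [0, -4] / 2 = (0, -2).
Expanding (0, 1) ⊗ (2, -1) ⊗ (0, -2) reproduces all 8 entries of T, so T = (0, 1) ⊗ (2, -1) ⊗ (0, -2) and rank(T) ≤ 1.
Equivalently every frontal slice T[:,:,k] is c[k] times the rank-1 matrix (0, 1) ⊗ (2, -1). So T has rank 1 (it is nonzero).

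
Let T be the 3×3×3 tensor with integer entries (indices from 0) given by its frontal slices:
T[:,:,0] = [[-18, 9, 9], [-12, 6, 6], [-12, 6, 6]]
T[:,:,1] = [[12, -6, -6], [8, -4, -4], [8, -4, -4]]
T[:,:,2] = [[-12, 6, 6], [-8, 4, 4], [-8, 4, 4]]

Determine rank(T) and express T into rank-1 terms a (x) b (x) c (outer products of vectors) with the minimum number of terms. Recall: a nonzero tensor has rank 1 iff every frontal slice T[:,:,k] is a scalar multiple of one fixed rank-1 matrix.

rank(T) = 1

Lower bound: T ≠ 0 (e.g. T[0,0,0] = -18), so rank(T) ≥ 1.
Upper bound: if T = a (x) b (x) c then every fibre of T is a multiple of the corresponding factor, so read the factors off the fibres through the nonzero entry T[0,0,0] = -18.
The mode-1 fibre T[:,0,0] = [-18, -12, -12] gives a = [3, 2, 2] (primitive direction); the mode-2 fibre T[0,:,0] = [-18, 9, 9] gives b = [2, -1, -1]; then c[k] = T[0,0,k] / (a[0]·b[0]) = [-18, 12, -12] / 6 = [-3, 2, -2].
Expanding [3, 2, 2] (x) [2, -1, -1] (x) [-3, 2, -2] reproduces all 27 entries of T, so T = [3, 2, 2] (x) [2, -1, -1] (x) [-3, 2, -2] and rank(T) ≤ 1.
These bounds meet, so rank(T) = 1.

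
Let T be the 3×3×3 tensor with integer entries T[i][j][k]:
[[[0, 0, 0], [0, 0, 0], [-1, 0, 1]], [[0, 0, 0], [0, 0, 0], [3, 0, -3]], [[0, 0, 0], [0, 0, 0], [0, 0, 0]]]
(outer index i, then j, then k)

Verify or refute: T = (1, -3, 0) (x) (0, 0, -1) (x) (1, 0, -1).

Reconstruct entrywise from the claimed factors. For example, T[2,2,1] = 0 and Σₗ aₗ[2]bₗ[2]cₗ[1] = (0)·(-1)·(0) = 0; checking all 27 entries, every one matches. The claim holds.

Yes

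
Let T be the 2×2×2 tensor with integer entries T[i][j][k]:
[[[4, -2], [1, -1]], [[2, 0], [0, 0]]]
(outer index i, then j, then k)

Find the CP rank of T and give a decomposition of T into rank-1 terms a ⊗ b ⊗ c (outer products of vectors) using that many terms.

rank(T) = 2

Lower bound: in the mode-3 unfolding of T (rows indexed by k, columns by (i,j)) the 2×2 minor on rows k ∈ {0, 1}, columns (i,j) ∈ {(0,0), (0,1)} is det [[4, 1], [-2, -1]] = -2 ≠ 0, so that unfolding has rank ≥ 2 and hence rank(T) ≥ 2 (CP rank is at least every unfolding rank, though it can be larger).
Upper bound: with S_k = T[:,:,k], the two rank-1 terms a₁b₁ᵀ, a₂b₂ᵀ are the rank-1 members of the pencil x·S₀ + y·S₁.
det(x·S₀ + y·S₁) is −2·x² + 2·xy = (-2)·(x − y)(x), vanishing at (x:y) = (1:1) and (0:1).
M₁ = S₀ + S₁ = [[2, 0], [2, 0]] = 2·(1, 1)(1, 0)ᵀ and M₂ = S₁ = [[-2, -1], [0, 0]] = −(1, 0)(2, 1)ᵀ, so take a₁ = (1, 1), b₁ = (1, 0), a₂ = (1, 0), b₂ = (2, 1).
Each slice is an integer combination of E₁ = a₁b₁ᵀ and E₂ = a₂b₂ᵀ: S₀ = 2·E₁ + E₂, S₁ = −E₂; reading off coefficients, c₁ = (2, 0) and c₂ = (1, -1).
Hence T = (1, 1) ⊗ (1, 0) ⊗ (2, 0) + (1, 0) ⊗ (2, 1) ⊗ (1, -1), so rank(T) ≤ 2.
These bounds meet, so rank(T) = 2.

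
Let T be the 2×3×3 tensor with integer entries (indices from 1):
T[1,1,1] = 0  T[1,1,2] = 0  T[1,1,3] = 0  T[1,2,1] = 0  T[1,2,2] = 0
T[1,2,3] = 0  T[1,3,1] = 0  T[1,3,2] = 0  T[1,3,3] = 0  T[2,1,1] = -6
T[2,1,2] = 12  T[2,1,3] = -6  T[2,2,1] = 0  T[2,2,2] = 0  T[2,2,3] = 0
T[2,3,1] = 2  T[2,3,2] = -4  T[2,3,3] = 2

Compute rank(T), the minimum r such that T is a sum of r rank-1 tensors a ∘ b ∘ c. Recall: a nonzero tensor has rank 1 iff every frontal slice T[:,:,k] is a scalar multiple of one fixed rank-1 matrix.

Lower bound: T ≠ 0 (e.g. T[2,1,1] = -6), so rank(T) ≥ 1.
Upper bound: if T = a ∘ b ∘ c then every fibre of T is a multiple of the corresponding factor, so read the factors off the fibres through the nonzero entry T[2,1,1] = -6.
The mode-1 fibre T[:,1,1] = [0, -6] gives a = (0, 1) (primitive direction); the mode-2 fibre T[2,:,1] = [-6, 0, 2] gives b = (3, 0, -1); then c[k] = T[2,1,k] / (a[2]·b[1]) = [-6, 12, -6] / 3 = (-2, 4, -2).
Expanding (0, 1) ∘ (3, 0, -1) ∘ (-2, 4, -2) reproduces all 18 entries of T, so T = (0, 1) ∘ (3, 0, -1) ∘ (-2, 4, -2) and rank(T) ≤ 1.
These bounds meet, so rank(T) = 1.
Check entry T[1,3,2] = 0: (0)·(-1)·(4) = 0.

1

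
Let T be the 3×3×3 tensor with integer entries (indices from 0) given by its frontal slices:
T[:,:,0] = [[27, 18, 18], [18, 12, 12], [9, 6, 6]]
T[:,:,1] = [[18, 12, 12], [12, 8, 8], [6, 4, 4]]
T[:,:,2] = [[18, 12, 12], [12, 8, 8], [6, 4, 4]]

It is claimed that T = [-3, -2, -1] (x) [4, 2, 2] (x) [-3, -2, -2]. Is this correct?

No

Reconstruct entry (0,0,0) from the claimed factors: Σₗ aₗ[0]bₗ[0]cₗ[0] = (-3)·(4)·(-3) = 36, but T[0,0,0] = 27. The claim is false.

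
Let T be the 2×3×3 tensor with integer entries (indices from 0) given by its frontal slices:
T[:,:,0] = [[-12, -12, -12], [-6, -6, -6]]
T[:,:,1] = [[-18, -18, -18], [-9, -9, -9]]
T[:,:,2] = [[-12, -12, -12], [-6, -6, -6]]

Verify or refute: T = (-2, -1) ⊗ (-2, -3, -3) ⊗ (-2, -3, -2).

No

Reconstruct entry (0,0,0) from the claimed factors: Σₗ aₗ[0]bₗ[0]cₗ[0] = (-2)·(-2)·(-2) = -8, but T[0,0,0] = -12. The claim is false.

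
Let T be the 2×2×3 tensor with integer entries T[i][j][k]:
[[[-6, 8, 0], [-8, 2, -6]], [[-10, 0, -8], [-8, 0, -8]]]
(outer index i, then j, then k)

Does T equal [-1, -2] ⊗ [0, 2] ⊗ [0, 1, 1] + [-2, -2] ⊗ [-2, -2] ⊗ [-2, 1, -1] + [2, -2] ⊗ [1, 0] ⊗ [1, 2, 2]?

Yes

Reconstruct entrywise from the claimed factors. For example, T[1,1,1] = 0 and Σₗ aₗ[1]bₗ[1]cₗ[1] = (-2)·(2)·(1) + (-2)·(-2)·(1) + (-2)·(0)·(2) = 0; checking all 12 entries, every one matches. The claim holds.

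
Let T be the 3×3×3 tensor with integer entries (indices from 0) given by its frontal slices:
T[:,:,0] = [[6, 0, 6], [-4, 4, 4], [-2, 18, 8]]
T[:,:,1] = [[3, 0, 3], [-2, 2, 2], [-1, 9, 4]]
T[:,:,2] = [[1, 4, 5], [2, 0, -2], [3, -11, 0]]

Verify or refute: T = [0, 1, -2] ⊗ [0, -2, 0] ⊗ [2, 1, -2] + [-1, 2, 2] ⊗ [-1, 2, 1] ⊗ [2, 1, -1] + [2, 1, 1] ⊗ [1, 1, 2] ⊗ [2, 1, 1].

No

Reconstruct entry (1,0,0) from the claimed factors: Σₗ aₗ[1]bₗ[0]cₗ[0] = (1)·(0)·(2) + (2)·(-1)·(2) + (1)·(1)·(2) = -2, but T[1,0,0] = -4. The claim is false.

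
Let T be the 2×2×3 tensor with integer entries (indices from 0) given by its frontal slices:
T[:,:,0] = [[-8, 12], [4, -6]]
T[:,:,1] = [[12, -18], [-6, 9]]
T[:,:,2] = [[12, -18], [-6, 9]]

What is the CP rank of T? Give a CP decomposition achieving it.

rank(T) = 1

Lower bound: T ≠ 0 (e.g. T[0,0,0] = -8), so rank(T) ≥ 1.
Upper bound: if T = a (x) b (x) c then every fibre of T is a multiple of the corresponding factor, so read the factors off the fibres through the nonzero entry T[0,0,0] = -8.
The mode-1 fibre T[:,0,0] = [-8, 4] gives a = [2, -1] (primitive direction); the mode-2 fibre T[0,:,0] = [-8, 12] gives b = [2, -3]; then c[k] = T[0,0,k] / (a[0]·b[0]) = [-8, 12, 12] / 4 = [-2, 3, 3].
Expanding [2, -1] (x) [2, -3] (x) [-2, 3, 3] reproduces all 12 entries of T, so T = [2, -1] (x) [2, -3] (x) [-2, 3, 3] and rank(T) ≤ 1.
These bounds meet, so rank(T) = 1.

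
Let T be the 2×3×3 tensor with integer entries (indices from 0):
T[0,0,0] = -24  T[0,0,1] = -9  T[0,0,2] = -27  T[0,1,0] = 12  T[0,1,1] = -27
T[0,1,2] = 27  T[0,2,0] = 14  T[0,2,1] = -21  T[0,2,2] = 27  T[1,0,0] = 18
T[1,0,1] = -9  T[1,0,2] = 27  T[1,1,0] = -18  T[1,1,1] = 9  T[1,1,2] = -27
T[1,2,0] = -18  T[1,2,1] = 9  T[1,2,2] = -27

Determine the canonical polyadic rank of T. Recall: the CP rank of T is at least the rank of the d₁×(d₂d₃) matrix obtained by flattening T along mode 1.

Lower bound: the mode-3 unfolding of T (rows indexed by k, columns by (i,j) = (0,0), (0,1), (0,2), (1,0), (1,1), (1,2)) is [[-24, 12, 14, 18, -18, -18], [-9, -27, -21, -9, 9, 9], [-27, 27, 27, 27, -27, -27]].
There the 2×2 minor on rows k ∈ {0, 1}, columns (i,j) ∈ {(0,0), (0,1)} is det [[-24, 12], [-9, -27]] = 756 ≠ 0, so this unfolding has rank ≥ 2; CP rank is at least every unfolding rank, so rank(T) ≥ 2. (Flattening ranks never certify an upper bound on CP rank; for that we must actually write T with 2 rank-1 terms.)
Upper bound — finding two terms. Write S_k = T[:,:,k] for the frontal slices: S₀ = [[-24, 12, 14], [18, -18, -18]], S₁ = [[-9, -27, -21], [-9, 9, 9]], S₂ = [[-27, 27, 27], [27, -27, -27]].
If T = a₁ ⊗ b₁ ⊗ c₁ + a₂ ⊗ b₂ ⊗ c₂ then each S_k = c₁[k]·a₁b₁ᵀ + c₂[k]·a₂b₂ᵀ. S₀ and S₁ are linearly independent, so a₁b₁ᵀ and a₂b₂ᵀ must span the same plane of matrices: they are the rank-1 matrices of the form x·S₀ + y·S₁.
The 2×2 minor of x·S₀ + y·S₁ on rows {0,1}, columns {0,1} is 216·x² + 540·xy − 324·y² = 108·(x + 3·y)(2·x − y), vanishing at (x:y) = (3:-1) and (1:2).
M₁ = 3·S₀ − S₁ = [[-63, 63, 63], [63, -63, -63]] = (-63)·[1, -1][1, -1, -1]ᵀ and M₂ = S₀ + 2·S₁ = [[-42, -42, -28], [0, 0, 0]] = (-14)·[1, 0][3, 3, 2]ᵀ, so take a₁ = [1, -1], b₁ = [1, -1, -1], a₂ = [1, 0], b₂ = [3, 3, 2].
Each slice is an integer combination of E₁ = a₁b₁ᵀ and E₂ = a₂b₂ᵀ: S₀ = −18·E₁ − 2·E₂, S₁ = 9·E₁ − 6·E₂, S₂ = −27·E₁; reading off coefficients, c₁ = [-18, 9, -27] and c₂ = [-2, -6, 0].
Hence T = [1, -1] ⊗ [1, -1, -1] ⊗ [-18, 9, -27] + [1, 0] ⊗ [3, 3, 2] ⊗ [-2, -6, 0], so rank(T) ≤ 2.
These bounds meet, so rank(T) = 2.

2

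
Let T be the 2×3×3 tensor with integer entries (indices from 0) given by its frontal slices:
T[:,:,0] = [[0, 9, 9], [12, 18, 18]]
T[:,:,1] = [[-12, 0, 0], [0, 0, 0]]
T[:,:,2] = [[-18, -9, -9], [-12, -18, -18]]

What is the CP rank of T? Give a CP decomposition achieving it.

Lower bound: the mode-2 unfolding of T (rows indexed by j, columns by (i,k) = (0,0), (0,1), (0,2), (1,0), (1,1), (1,2)) is [[0, -12, -18, 12, 0, -12], [9, 0, -9, 18, 0, -18], [9, 0, -9, 18, 0, -18]].
There the 2×2 minor on rows j ∈ {0, 1}, columns (i,k) ∈ {(0,0), (0,1)} is det [[0, -12], [9, 0]] = 108 ≠ 0, so this unfolding has rank ≥ 2; CP rank is at least every unfolding rank, so rank(T) ≥ 2. (This is only a lower bound: in general the CP rank may exceed every unfolding rank, so we still need to exhibit 2 rank-1 terms summing to T.)
Upper bound — finding two terms. Write S_k = T[:,:,k] for the frontal slices: S₀ = [[0, 9, 9], [12, 18, 18]], S₁ = [[-12, 0, 0], [0, 0, 0]], S₂ = [[-18, -9, -9], [-12, -18, -18]].
If T = a₁ ⊗ b₁ ⊗ c₁ + a₂ ⊗ b₂ ⊗ c₂ then each S_k = c₁[k]·a₁b₁ᵀ + c₂[k]·a₂b₂ᵀ. S₀ and S₁ are linearly independent, so a₁b₁ᵀ and a₂b₂ᵀ must span the same plane of matrices: they are the rank-1 matrices of the form x·S₀ + y·S₁.
The 2×2 minor of x·S₀ + y·S₁ on rows {0,1}, columns {0,1} is −108·x² − 216·xy = (-108)·(x + 2·y)(x), vanishing at (x:y) = (2:-1) and (0:1).
M₁ = 2·S₀ − S₁ = [[12, 18, 18], [24, 36, 36]] = 6·[1, 2][2, 3, 3]ᵀ and M₂ = S₁ = [[-12, 0, 0], [0, 0, 0]] = (-12)·[1, 0][1, 0, 0]ᵀ, so take a₁ = [1, 2], b₁ = [2, 3, 3], a₂ = [1, 0], b₂ = [1, 0, 0].
Each slice is an integer combination of E₁ = a₁b₁ᵀ and E₂ = a₂b₂ᵀ: S₀ = 3·E₁ − 6·E₂, S₁ = −12·E₂, S₂ = −3·E₁ − 12·E₂; reading off coefficients, c₁ = [3, 0, -3] and c₂ = [-6, -12, -12].
Hence T = [1, 2] ⊗ [2, 3, 3] ⊗ [3, 0, -3] + [1, 0] ⊗ [1, 0, 0] ⊗ [-6, -12, -12], so rank(T) ≤ 2.
These bounds meet, so rank(T) = 2.

rank(T) = 2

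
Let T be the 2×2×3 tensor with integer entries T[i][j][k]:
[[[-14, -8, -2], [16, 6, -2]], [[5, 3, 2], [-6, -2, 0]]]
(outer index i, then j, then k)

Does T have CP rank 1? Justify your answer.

The mode-3 unfolding of T (rows indexed by k, columns by (i,j) = (0,0), (0,1), (1,0), (1,1)) is [[-14, 16, 5, -6], [-8, 6, 3, -2], [-2, -2, 2, 0]].
There the 3×3 minor on rows k ∈ {0, 1, 2}, columns (i,j) ∈ {(0,0), (0,1), (1,0)} is det [[-14, 16, 5], [-8, 6, 3], [-2, -2, 2]] = 48 ≠ 0, so this unfolding has rank ≥ 3; CP rank is at least every unfolding rank, so rank(T) ≥ 3.
In particular rank(T) ≥ 3 > 1, so T is not rank-1.

No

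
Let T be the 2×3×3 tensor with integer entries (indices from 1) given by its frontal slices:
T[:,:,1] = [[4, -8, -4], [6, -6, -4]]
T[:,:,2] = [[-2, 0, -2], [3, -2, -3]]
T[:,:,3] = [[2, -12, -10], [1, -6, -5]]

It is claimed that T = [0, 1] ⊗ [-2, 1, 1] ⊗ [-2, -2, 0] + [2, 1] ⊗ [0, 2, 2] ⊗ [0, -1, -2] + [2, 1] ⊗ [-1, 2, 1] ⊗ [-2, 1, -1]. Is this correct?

Yes

Reconstruct entrywise from the claimed factors. For example, T[2,3,1] = -4 and Σₗ aₗ[2]bₗ[3]cₗ[1] = (1)·(1)·(-2) + (1)·(2)·(0) + (1)·(1)·(-2) = -4; checking all 18 entries, every one matches. The claim holds.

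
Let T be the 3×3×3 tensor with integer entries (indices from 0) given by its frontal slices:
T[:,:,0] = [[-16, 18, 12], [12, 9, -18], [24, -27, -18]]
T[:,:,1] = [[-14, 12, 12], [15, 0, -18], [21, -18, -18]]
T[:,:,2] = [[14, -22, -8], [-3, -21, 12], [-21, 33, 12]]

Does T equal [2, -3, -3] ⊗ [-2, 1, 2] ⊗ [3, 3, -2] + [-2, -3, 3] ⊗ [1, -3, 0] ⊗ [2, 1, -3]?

Yes

Reconstruct entrywise from the claimed factors. For example, T[2,0,2] = -21 and Σₗ aₗ[2]bₗ[0]cₗ[2] = (-3)·(-2)·(-2) + (3)·(1)·(-3) = -21; checking all 27 entries, every one matches. The claim holds.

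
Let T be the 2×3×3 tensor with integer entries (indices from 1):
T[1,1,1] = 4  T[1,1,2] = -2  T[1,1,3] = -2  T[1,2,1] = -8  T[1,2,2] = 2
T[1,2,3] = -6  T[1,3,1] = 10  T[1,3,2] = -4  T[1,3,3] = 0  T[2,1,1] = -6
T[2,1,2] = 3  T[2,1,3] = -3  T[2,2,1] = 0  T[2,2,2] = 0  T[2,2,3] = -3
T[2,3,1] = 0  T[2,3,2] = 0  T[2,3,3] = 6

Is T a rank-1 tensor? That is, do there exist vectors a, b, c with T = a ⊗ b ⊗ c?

No

The mode-3 unfolding of T (rows indexed by k, columns by (i,j) = (1,1), (1,2), (1,3), (2,1), (2,2), (2,3)) is [[4, -8, 10, -6, 0, 0], [-2, 2, -4, 3, 0, 0], [-2, -6, 0, -3, -3, 6]].
There the 3×3 minor on rows k ∈ {1, 2, 3}, columns (i,j) ∈ {(1,1), (1,2), (2,1)} is det [[4, -8, -6], [-2, 2, 3], [-2, -6, -3]] = 48 ≠ 0, so this unfolding has rank ≥ 3; CP rank is at least every unfolding rank, so rank(T) ≥ 3.
In particular rank(T) ≥ 3 > 1, so T is not rank-1.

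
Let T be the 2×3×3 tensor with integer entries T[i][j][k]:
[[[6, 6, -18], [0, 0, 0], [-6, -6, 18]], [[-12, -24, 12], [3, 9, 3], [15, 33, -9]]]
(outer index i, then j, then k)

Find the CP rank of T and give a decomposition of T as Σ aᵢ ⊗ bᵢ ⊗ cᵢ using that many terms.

rank(T) = 2

Lower bound: the mode-2 unfolding of T (rows indexed by j, columns by (i,k) = (0,0), (0,1), (0,2), (1,0), (1,1), (1,2)) is [[6, 6, -18, -12, -24, 12], [0, 0, 0, 3, 9, 3], [-6, -6, 18, 15, 33, -9]].
There the 2×2 minor on rows j ∈ {0, 1}, columns (i,k) ∈ {(0,0), (1,0)} is det [[6, -12], [0, 3]] = 18 ≠ 0, so this unfolding has rank ≥ 2; CP rank is at least every unfolding rank, so rank(T) ≥ 2. (This is only a lower bound: in general the CP rank may exceed every unfolding rank, so we still need to exhibit 2 rank-1 terms summing to T.)
Upper bound — finding two terms. Write S_k = T[:,:,k] for the frontal slices: S₀ = [[6, 0, -6], [-12, 3, 15]], S₁ = [[6, 0, -6], [-24, 9, 33]], S₂ = [[-18, 0, 18], [12, 3, -9]].
If T = a₁ ⊗ b₁ ⊗ c₁ + a₂ ⊗ b₂ ⊗ c₂ then each S_k = c₁[k]·a₁b₁ᵀ + c₂[k]·a₂b₂ᵀ. S₀ and S₁ are linearly independent, so a₁b₁ᵀ and a₂b₂ᵀ must span the same plane of matrices: they are the rank-1 matrices of the form x·S₀ + y·S₁.
The 2×2 minor of x·S₀ + y·S₁ on rows {0,1}, columns {0,1} is 18·x² + 72·xy + 54·y² = 18·(x + 3·y)(x + y), vanishing at (x:y) = (3:-1) and (1:-1).
M₁ = 3·S₀ − S₁ = [[12, 0, -12], [-12, 0, 12]] = 12·[1, -1][1, 0, -1]ᵀ and M₂ = S₀ − S₁ = [[0, 0, 0], [12, -6, -18]] = 6·[0, 1][2, -1, -3]ᵀ, so take a₁ = [1, -1], b₁ = [1, 0, -1], a₂ = [0, 1], b₂ = [2, -1, -3].
Each slice is an integer combination of E₁ = a₁b₁ᵀ and E₂ = a₂b₂ᵀ: S₀ = 6·E₁ − 3·E₂, S₁ = 6·E₁ − 9·E₂, S₂ = −18·E₁ − 3·E₂; reading off coefficients, c₁ = [6, 6, -18] and c₂ = [-3, -9, -3].
Hence T = [1, -1] ⊗ [1, 0, -1] ⊗ [6, 6, -18] + [0, 1] ⊗ [2, -1, -3] ⊗ [-3, -9, -3], so rank(T) ≤ 2.
These bounds meet, so rank(T) = 2.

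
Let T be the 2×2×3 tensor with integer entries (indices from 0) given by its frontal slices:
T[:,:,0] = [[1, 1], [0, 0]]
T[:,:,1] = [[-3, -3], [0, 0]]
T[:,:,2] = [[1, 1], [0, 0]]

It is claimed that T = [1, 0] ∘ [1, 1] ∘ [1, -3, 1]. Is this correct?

Yes

Reconstruct entrywise from the claimed factors. For example, T[1,1,0] = 0 and Σₗ aₗ[1]bₗ[1]cₗ[0] = (0)·(1)·(1) = 0; checking all 12 entries, every one matches. The claim holds.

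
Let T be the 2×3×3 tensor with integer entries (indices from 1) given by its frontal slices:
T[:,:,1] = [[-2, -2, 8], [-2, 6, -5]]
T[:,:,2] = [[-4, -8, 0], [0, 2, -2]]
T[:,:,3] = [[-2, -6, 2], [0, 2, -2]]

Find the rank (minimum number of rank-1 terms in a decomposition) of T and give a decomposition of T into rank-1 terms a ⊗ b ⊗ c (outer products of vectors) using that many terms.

Lower bound: in the mode-2 unfolding of T (rows indexed by j, columns by (i,k)) the 3×3 minor on rows j ∈ {1, 2, 3}, columns (i,k) ∈ {(1,1), (1,2), (1,3)} is det [[-2, -4, -2], [-2, -8, -6], [8, 0, 2]] = 80 ≠ 0, so that unfolding has rank ≥ 3 and hence rank(T) ≥ 3 (CP rank is at least every unfolding rank, though it can be larger).
Upper bound: T is a sum of 3 rank-1 terms, T = [1, 0] ⊗ [1, 1, 1] ⊗ [2, -4, -2] + [2, -1] ⊗ [0, 1, -1] ⊗ [-4, -2, -2] + [2, 1] ⊗ [2, -2, 1] ⊗ [-1, 0, 0] (written with every a and b primitive with positive leading entry and the scale carried by c; CP decompositions are not unique, and this one is verified by expanding entrywise), so rank(T) ≤ 3.
These bounds meet, so rank(T) = 3.

rank(T) = 3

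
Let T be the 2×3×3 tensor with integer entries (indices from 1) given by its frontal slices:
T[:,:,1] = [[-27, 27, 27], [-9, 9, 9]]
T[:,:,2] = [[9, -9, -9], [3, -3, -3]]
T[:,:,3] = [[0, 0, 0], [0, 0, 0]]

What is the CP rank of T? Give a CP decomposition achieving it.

Lower bound: T ≠ 0 (e.g. T[1,1,1] = -27), so rank(T) ≥ 1.
Upper bound: if T = a ⊗ b ⊗ c then every fibre of T is a multiple of the corresponding factor, so read the factors off the fibres through the nonzero entry T[1,1,1] = -27.
The mode-1 fibre T[:,1,1] = [-27, -9] gives a = [3, 1] (primitive direction); the mode-2 fibre T[1,:,1] = [-27, 27, 27] gives b = [1, -1, -1]; then c[k] = T[1,1,k] / (a[1]·b[1]) = [-27, 9, 0] / 3 = [-9, 3, 0].
Expanding [3, 1] ⊗ [1, -1, -1] ⊗ [-9, 3, 0] reproduces all 18 entries of T, so T = [3, 1] ⊗ [1, -1, -1] ⊗ [-9, 3, 0] and rank(T) ≤ 1.
These bounds meet, so rank(T) = 1.

rank(T) = 1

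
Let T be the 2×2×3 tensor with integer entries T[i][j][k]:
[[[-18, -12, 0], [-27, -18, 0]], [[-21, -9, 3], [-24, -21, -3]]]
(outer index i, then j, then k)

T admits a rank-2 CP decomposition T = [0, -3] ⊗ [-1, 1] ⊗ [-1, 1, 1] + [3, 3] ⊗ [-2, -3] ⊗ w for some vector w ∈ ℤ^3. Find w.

Subtract the known terms from T to get the rank-1 residual R = [3, 3] ⊗ [-2, -3] ⊗ w, so R[i,j,k] = a[i]·b[j]·w[k]. Pick indices with nonzero a[0]·b[0] = (3)·(-2) = -6. Only the fibre through (0,0,·) is needed: R[0,0,:] = T[0,0,:] − Σₗ aₗ[0]bₗ[0]cₗ = [-18, -12, 0] − (0)·(-1)·[-1, 1, 1] = [-18, -12, 0]. Then w[k] = R[0,0,k] / -6 for each k, giving w = [-18, -12, 0] / -6 = [3, 2, 0].

w = [3, 2, 0]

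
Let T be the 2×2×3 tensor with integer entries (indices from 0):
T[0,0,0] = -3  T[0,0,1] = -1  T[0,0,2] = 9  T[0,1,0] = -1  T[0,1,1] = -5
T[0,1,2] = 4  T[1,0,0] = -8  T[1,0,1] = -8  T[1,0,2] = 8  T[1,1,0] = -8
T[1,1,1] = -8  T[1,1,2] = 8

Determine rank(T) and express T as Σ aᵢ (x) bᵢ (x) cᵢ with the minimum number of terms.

rank(T) = 3

Lower bound: the mode-3 unfolding of T (rows indexed by k, columns by (i,j) = (0,0), (0,1), (1,0), (1,1)) is [[-3, -1, -8, -8], [-1, -5, -8, -8], [9, 4, 8, 8]].
There the 3×3 minor on rows k ∈ {0, 1, 2}, columns (i,j) ∈ {(0,0), (0,1), (1,0)} is det [[-3, -1, -8], [-1, -5, -8], [9, 4, 8]] = -240 ≠ 0, so this unfolding has rank ≥ 3; CP rank is at least every unfolding rank, so rank(T) ≥ 3. (This is only a lower bound: in general the CP rank may exceed every unfolding rank, so we still need to exhibit 3 rank-1 terms summing to T.)
Upper bound: T is a sum of 3 rank-1 terms, T = [1, 0] (x) [1, -2] (x) [-1, 1, 1] + [1, 0] (x) [2, 1] (x) [1, 1, 2] + [1, 2] (x) [1, 1] (x) [-4, -4, 4] (one valid choice — decompositions are not unique — normalised so each a, b is primitive with positive first nonzero entry; check it by expanding all entries), so rank(T) ≤ 3.
These bounds meet, so rank(T) = 3.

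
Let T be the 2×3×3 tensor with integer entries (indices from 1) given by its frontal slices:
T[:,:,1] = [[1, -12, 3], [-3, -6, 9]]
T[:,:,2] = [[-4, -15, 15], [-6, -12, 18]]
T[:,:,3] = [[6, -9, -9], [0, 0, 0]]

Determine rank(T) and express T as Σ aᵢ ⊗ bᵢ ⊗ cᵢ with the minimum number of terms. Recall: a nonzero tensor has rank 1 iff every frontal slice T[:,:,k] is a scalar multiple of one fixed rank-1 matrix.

Lower bound: the mode-1 unfolding of T (rows indexed by i, columns by (j,k) = (1,1), (1,2), (1,3), (2,1), (2,2), (2,3), (3,1), (3,2), (3,3)) is [[1, -4, 6, -12, -15, -9, 3, 15, -9], [-3, -6, 0, -6, -12, 0, 9, 18, 0]].
There the 2×2 minor on rows i ∈ {1, 2}, columns (j,k) ∈ {(1,1), (1,2)} is det [[1, -4], [-3, -6]] = -18 ≠ 0, so this unfolding has rank ≥ 2; CP rank is at least every unfolding rank, so rank(T) ≥ 2. (This is only a lower bound: in general the CP rank may exceed every unfolding rank, so we still need to exhibit 2 rank-1 terms summing to T.)
Upper bound — finding two terms. Write S_k = T[:,:,k] for the frontal slices: S₁ = [[1, -12, 3], [-3, -6, 9]], S₂ = [[-4, -15, 15], [-6, -12, 18]], S₃ = [[6, -9, -9], [0, 0, 0]].
If T = a₁ ⊗ b₁ ⊗ c₁ + a₂ ⊗ b₂ ⊗ c₂ then each S_k = c₁[k]·a₁b₁ᵀ + c₂[k]·a₂b₂ᵀ. S₁ and S₂ are linearly independent, so a₁b₁ᵀ and a₂b₂ᵀ must span the same plane of matrices: they are the rank-1 matrices of the form x·S₁ + y·S₂.
The 2×2 minor of x·S₁ + y·S₂ on rows {1,2}, columns {1,2} is −42·x² − 105·xy − 42·y² = (-21)·(x + 2·y)(2·x + y), vanishing at (x:y) = (2:-1) and (1:-2).
M₁ = 2·S₁ − S₂ = [[6, -9, -9], [0, 0, 0]] = 3·(1, 0)(2, -3, -3)ᵀ and M₂ = S₁ − 2·S₂ = [[9, 18, -27], [9, 18, -27]] = 9·(1, 1)(1, 2, -3)ᵀ, so take a₁ = (1, 0), b₁ = (2, -3, -3), a₂ = (1, 1), b₂ = (1, 2, -3).
Each slice is an integer combination of E₁ = a₁b₁ᵀ and E₂ = a₂b₂ᵀ: S₁ = 2·E₁ − 3·E₂, S₂ = E₁ − 6·E₂, S₃ = 3·E₁; reading off coefficients, c₁ = (2, 1, 3) and c₂ = (-3, -6, 0).
Hence T = (1, 0) ⊗ (2, -3, -3) ⊗ (2, 1, 3) + (1, 1) ⊗ (1, 2, -3) ⊗ (-3, -6, 0), so rank(T) ≤ 2.
These bounds meet, so rank(T) = 2.
Check entry T[1,2,3] = -9: (1)·(-3)·(3) + (1)·(2)·(0) = -9.

rank(T) = 2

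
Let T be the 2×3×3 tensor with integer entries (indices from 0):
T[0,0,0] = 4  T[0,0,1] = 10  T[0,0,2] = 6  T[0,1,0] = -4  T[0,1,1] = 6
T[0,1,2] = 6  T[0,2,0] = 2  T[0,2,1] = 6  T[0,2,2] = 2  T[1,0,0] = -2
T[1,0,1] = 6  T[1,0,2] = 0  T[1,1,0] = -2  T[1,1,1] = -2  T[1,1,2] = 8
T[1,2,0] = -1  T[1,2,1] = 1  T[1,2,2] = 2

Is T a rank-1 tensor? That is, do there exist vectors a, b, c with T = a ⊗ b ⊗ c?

The mode-2 unfolding of T (rows indexed by j, columns by (i,k) = (0,0), (0,1), (0,2), (1,0), (1,1), (1,2)) is [[4, 10, 6, -2, 6, 0], [-4, 6, 6, -2, -2, 8], [2, 6, 2, -1, 1, 2]].
There the 3×3 minor on rows j ∈ {0, 1, 2}, columns (i,k) ∈ {(0,0), (0,1), (0,2)} is det [[4, 10, 6], [-4, 6, 6], [2, 6, 2]] = -112 ≠ 0, so this unfolding has rank ≥ 3; CP rank is at least every unfolding rank, so rank(T) ≥ 3.
In particular rank(T) ≥ 3 > 1, so T is not rank-1.

No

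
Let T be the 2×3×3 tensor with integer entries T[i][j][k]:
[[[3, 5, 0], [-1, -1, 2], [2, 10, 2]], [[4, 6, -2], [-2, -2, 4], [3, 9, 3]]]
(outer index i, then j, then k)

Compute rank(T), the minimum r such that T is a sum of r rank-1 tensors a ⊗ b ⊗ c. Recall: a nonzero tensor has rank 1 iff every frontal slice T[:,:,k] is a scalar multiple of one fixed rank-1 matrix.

Lower bound: the mode-2 unfolding of T (rows indexed by j, columns by (i,k) = (0,0), (0,1), (0,2), (1,0), (1,1), (1,2)) is [[3, 5, 0, 4, 6, -2], [-1, -1, 2, -2, -2, 4], [2, 10, 2, 3, 9, 3]].
There the 3×3 minor on rows j ∈ {0, 1, 2}, columns (i,k) ∈ {(0,0), (0,1), (0,2)} is det [[3, 5, 0], [-1, -1, 2], [2, 10, 2]] = -36 ≠ 0, so this unfolding has rank ≥ 3; CP rank is at least every unfolding rank, so rank(T) ≥ 3. (This is only a lower bound: in general the CP rank may exceed every unfolding rank, so we still need to exhibit 3 rank-1 terms summing to T.)
Upper bound: T is a sum of 3 rank-1 terms, T = [1, 1] ⊗ [1, 0, 2] ⊗ [2, 4, 2] + [1, 2] ⊗ [1, -1, 0] ⊗ [1, 1, -2] + [2, 1] ⊗ [0, 0, 1] ⊗ [-1, 1, -1] (one valid choice — decompositions are not unique — normalised so each a, b is primitive with positive first nonzero entry; check it by expanding all entries), so rank(T) ≤ 3.
These bounds meet, so rank(T) = 3.

3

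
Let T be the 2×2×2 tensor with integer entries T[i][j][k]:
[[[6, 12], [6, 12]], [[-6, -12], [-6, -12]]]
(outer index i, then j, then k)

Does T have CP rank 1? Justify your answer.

The mode-1 fibre T[:,0,0] = [6, -6] gives a = (1, -1) (primitive direction); the mode-2 fibre T[0,:,0] = [6, 6] gives b = (1, 1); then c[k] = T[0,0,k] / (a[0]·b[0]) = [6, 12] / 1 = (6, 12).
Expanding (1, -1) ∘ (1, 1) ∘ (6, 12) reproduces all 8 entries of T, so T = (1, -1) ∘ (1, 1) ∘ (6, 12) and rank(T) ≤ 1.
Equivalently every frontal slice T[:,:,k] is c[k] times the rank-1 matrix (1, -1) ∘ (1, 1). So T has rank 1 (it is nonzero).

Yes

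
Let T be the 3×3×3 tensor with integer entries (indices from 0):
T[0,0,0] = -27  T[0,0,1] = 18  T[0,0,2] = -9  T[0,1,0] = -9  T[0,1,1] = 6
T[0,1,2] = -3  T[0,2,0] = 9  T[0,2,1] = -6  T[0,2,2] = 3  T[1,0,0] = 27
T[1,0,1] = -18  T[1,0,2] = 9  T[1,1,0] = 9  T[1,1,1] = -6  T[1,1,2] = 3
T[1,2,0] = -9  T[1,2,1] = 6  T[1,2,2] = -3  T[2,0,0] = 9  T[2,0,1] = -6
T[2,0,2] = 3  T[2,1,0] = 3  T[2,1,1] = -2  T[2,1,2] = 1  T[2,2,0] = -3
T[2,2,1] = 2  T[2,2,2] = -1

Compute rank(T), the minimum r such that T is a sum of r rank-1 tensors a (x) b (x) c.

1

Lower bound: T ≠ 0 (e.g. T[0,0,0] = -27), so rank(T) ≥ 1.
Upper bound: if T = a (x) b (x) c then every fibre of T is a multiple of the corresponding factor, so read the factors off the fibres through the nonzero entry T[0,0,0] = -27.
The mode-1 fibre T[:,0,0] = [-27, 27, 9] gives a = [3, -3, -1] (primitive direction); the mode-2 fibre T[0,:,0] = [-27, -9, 9] gives b = [3, 1, -1]; then c[k] = T[0,0,k] / (a[0]·b[0]) = [-27, 18, -9] / 9 = [-3, 2, -1].
Expanding [3, -3, -1] (x) [3, 1, -1] (x) [-3, 2, -1] reproduces all 27 entries of T, so T = [3, -3, -1] (x) [3, 1, -1] (x) [-3, 2, -1] and rank(T) ≤ 1.
These bounds meet, so rank(T) = 1.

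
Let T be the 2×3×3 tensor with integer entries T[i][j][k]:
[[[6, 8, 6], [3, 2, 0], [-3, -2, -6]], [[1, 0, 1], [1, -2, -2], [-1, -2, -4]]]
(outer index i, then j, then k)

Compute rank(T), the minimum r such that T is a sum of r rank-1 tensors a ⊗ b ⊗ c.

Lower bound: the mode-2 unfolding of T (rows indexed by j, columns by (i,k) = (0,0), (0,1), (0,2), (1,0), (1,1), (1,2)) is [[6, 8, 6, 1, 0, 1], [3, 2, 0, 1, -2, -2], [-3, -2, -6, -1, -2, -4]].
There the 3×3 minor on rows j ∈ {0, 1, 2}, columns (i,k) ∈ {(0,0), (0,1), (0,2)} is det [[6, 8, 6], [3, 2, 0], [-3, -2, -6]] = 72 ≠ 0, so this unfolding has rank ≥ 3; CP rank is at least every unfolding rank, so rank(T) ≥ 3. (Flattening ranks never certify an upper bound on CP rank; for that we must actually write T with 3 rank-1 terms.)
Upper bound: T is a sum of 3 rank-1 terms, T = [1, 0] ⊗ [2, 1, 0] ⊗ [2, 4, 2] + [1, 1] ⊗ [0, 1, 1] ⊗ [1, -2, -2] + [2, 1] ⊗ [1, 0, -2] ⊗ [1, 0, 1] (written with every a and b primitive with positive leading entry and the scale carried by c; CP decompositions are not unique, and this one is verified by expanding entrywise), so rank(T) ≤ 3.
These bounds meet, so rank(T) = 3.

3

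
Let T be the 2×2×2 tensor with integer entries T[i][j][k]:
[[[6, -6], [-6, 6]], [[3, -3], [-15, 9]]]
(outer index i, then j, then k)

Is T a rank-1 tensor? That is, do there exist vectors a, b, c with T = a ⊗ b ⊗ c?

No

The mode-1 unfolding of T (rows indexed by i, columns by (j,k) = (0,0), (0,1), (1,0), (1,1)) is [[6, -6, -6, 6], [3, -3, -15, 9]].
There the 2×2 minor on rows i ∈ {0, 1}, columns (j,k) ∈ {(0,0), (1,0)} is det [[6, -6], [3, -15]] = -72 ≠ 0, so this unfolding has rank ≥ 2; CP rank is at least every unfolding rank, so rank(T) ≥ 2.
In particular rank(T) ≥ 2 > 1, so T is not rank-1.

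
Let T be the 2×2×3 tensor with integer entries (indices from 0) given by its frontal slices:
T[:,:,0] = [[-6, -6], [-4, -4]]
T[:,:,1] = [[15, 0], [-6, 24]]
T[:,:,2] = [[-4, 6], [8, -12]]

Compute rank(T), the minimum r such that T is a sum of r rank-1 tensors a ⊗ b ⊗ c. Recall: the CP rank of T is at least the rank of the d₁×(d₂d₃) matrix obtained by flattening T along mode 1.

Lower bound: the mode-3 unfolding of T (rows indexed by k, columns by (i,j) = (0,0), (0,1), (1,0), (1,1)) is [[-6, -6, -4, -4], [15, 0, -6, 24], [-4, 6, 8, -12]].
There the 2×2 minor on rows k ∈ {0, 1}, columns (i,j) ∈ {(0,0), (0,1)} is det [[-6, -6], [15, 0]] = 90 ≠ 0, so this unfolding has rank ≥ 2; CP rank is at least every unfolding rank, so rank(T) ≥ 2. (Unfolding ranks only ever bound the CP rank from below — rank(T) can be strictly larger than all of them — so the matching upper bound has to come from an explicit 2-term decomposition.)
Upper bound — finding two terms. Write S_k = T[:,:,k] for the frontal slices: S₀ = [[-6, -6], [-4, -4]], S₁ = [[15, 0], [-6, 24]], S₂ = [[-4, 6], [8, -12]].
If T = a₁ ⊗ b₁ ⊗ c₁ + a₂ ⊗ b₂ ⊗ c₂ then each S_k = c₁[k]·a₁b₁ᵀ + c₂[k]·a₂b₂ᵀ. S₀ and S₁ are linearly independent, so a₁b₁ᵀ and a₂b₂ᵀ must span the same plane of matrices: they are the rank-1 matrices of the form x·S₀ + y·S₁.
det(x·S₀ + y·S₁) is −240·xy + 360·y² = (-120)·(2·x − 3·y)(y), vanishing at (x:y) = (3:2) and (1:0).
M₁ = 3·S₀ + 2·S₁ = [[12, -18], [-24, 36]] = 6·[1, -2][2, -3]ᵀ and M₂ = S₀ = [[-6, -6], [-4, -4]] = (-2)·[3, 2][1, 1]ᵀ, so take a₁ = [1, -2], b₁ = [2, -3], a₂ = [3, 2], b₂ = [1, 1].
Each slice is an integer combination of E₁ = a₁b₁ᵀ and E₂ = a₂b₂ᵀ: S₀ = −2·E₂, S₁ = 3·E₁ + 3·E₂, S₂ = −2·E₁; reading off coefficients, c₁ = [0, 3, -2] and c₂ = [-2, 3, 0].
Hence T = [1, -2] ⊗ [2, -3] ⊗ [0, 3, -2] + [3, 2] ⊗ [1, 1] ⊗ [-2, 3, 0], so rank(T) ≤ 2.
These bounds meet, so rank(T) = 2.

2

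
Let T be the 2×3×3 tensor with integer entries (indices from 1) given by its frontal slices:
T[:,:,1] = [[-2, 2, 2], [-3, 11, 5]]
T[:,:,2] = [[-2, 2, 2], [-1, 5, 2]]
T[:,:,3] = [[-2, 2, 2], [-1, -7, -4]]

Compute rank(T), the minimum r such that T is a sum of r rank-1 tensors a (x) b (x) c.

Lower bound: the mode-2 unfolding of T (rows indexed by j, columns by (i,k) = (1,1), (1,2), (1,3), (2,1), (2,2), (2,3)) is [[-2, -2, -2, -3, -1, -1], [2, 2, 2, 11, 5, -7], [2, 2, 2, 5, 2, -4]].
There the 3×3 minor on rows j ∈ {1, 2, 3}, columns (i,k) ∈ {(1,1), (2,1), (2,3)} is det [[-2, -3, -1], [2, 11, -7], [2, 5, -4]] = 48 ≠ 0, so this unfolding has rank ≥ 3; CP rank is at least every unfolding rank, so rank(T) ≥ 3. (Unfolding ranks only ever bound the CP rank from below — rank(T) can be strictly larger than all of them — so the matching upper bound has to come from an explicit 3-term decomposition.)
Upper bound: T is a sum of 3 rank-1 terms, T = (0, 1) (x) (0, 2, 1) (x) (4, 2, -4) + (0, 1) (x) (2, -2, -1) (x) (-2, -1, -1) + (2, -1) (x) (1, -1, -1) (x) (-1, -1, -1) (one valid choice — decompositions are not unique — normalised so each a, b is primitive with positive first nonzero entry; check it by expanding all entries), so rank(T) ≤ 3.
These bounds meet, so rank(T) = 3.

3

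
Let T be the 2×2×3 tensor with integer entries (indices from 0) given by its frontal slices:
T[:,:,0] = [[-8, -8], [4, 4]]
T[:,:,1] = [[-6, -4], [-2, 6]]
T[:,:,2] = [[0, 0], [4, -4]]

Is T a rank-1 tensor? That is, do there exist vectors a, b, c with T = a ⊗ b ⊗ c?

The mode-3 unfolding of T (rows indexed by k, columns by (i,j) = (0,0), (0,1), (1,0), (1,1)) is [[-8, -8, 4, 4], [-6, -4, -2, 6], [0, 0, 4, -4]].
There the 3×3 minor on rows k ∈ {0, 1, 2}, columns (i,j) ∈ {(0,0), (0,1), (1,0)} is det [[-8, -8, 4], [-6, -4, -2], [0, 0, 4]] = -64 ≠ 0, so this unfolding has rank ≥ 3; CP rank is at least every unfolding rank, so rank(T) ≥ 3.
In particular rank(T) ≥ 3 > 1, so T is not rank-1.

No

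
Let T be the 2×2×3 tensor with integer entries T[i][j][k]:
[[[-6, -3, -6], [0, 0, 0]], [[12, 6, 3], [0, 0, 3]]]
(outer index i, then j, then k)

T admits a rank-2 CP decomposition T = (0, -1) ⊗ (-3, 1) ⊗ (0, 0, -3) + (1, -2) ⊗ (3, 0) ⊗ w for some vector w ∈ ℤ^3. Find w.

Subtract the known terms from T to get the rank-1 residual R = (1, -2) ⊗ (3, 0) ⊗ w, so R[i,j,k] = a[i]·b[j]·w[k]. Pick indices with nonzero a[0]·b[0] = (1)·(3) = 3. Only the fibre through (0,0,·) is needed: R[0,0,:] = T[0,0,:] − Σₗ aₗ[0]bₗ[0]cₗ = [-6, -3, -6] − (0)·(-3)·(0, 0, -3) = [-6, -3, -6]. Then w[k] = R[0,0,k] / 3 for each k, giving w = [-6, -3, -6] / 3 = (-2, -1, -2).

w = (-2, -1, -2)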